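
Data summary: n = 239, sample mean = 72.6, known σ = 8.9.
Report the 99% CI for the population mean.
(71.12, 74.08)

z-interval (σ known):
z* = 2.576 for 99% confidence

Margin of error = z* · σ/√n = 2.576 · 8.9/√239 = 1.48

CI: (72.6 - 1.48, 72.6 + 1.48) = (71.12, 74.08)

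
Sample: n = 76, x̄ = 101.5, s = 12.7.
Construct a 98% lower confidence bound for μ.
μ ≥ 98.46

Lower bound (one-sided):
t* = 2.090 (one-sided for 98%)
Lower bound = x̄ - t* · s/√n = 101.5 - 2.090 · 12.7/√76 = 98.46

We are 98% confident that μ ≥ 98.46.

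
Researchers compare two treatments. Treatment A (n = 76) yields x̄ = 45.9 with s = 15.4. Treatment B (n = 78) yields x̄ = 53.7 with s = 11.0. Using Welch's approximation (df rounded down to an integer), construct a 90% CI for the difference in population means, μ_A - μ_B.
(-11.38, -4.22)

Difference: x̄₁ - x̄₂ = -7.80
SE = √(s₁²/n₁ + s₂²/n₂) = √(15.4²/76 + 11.0²/78) = 2.1614
df = 135.49 → 135 (Welch–Satterthwaite, rounded down)
t* = 1.656

CI: -7.80 ± 1.656 · 2.1614 = -7.80 ± 3.58 = (-11.38, -4.22)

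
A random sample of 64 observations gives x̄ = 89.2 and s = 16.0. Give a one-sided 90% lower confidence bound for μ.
μ ≥ 86.61

Lower bound (one-sided):
t* = 1.295 (one-sided for 90%)
Lower bound = x̄ - t* · s/√n = 89.2 - 1.295 · 16.0/√64 = 86.61

We are 90% confident that μ ≥ 86.61.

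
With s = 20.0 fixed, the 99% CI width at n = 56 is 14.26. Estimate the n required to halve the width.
n ≈ 224

CI width ∝ 1/√n
To reduce width by factor 2, need √n to grow by 2 → need 2² = 4 times as many samples.

Current: n = 56, width = 14.26
New: n = 224, width ≈ 6.94

Width reduced by factor of 14.26/6.94 = 2.05.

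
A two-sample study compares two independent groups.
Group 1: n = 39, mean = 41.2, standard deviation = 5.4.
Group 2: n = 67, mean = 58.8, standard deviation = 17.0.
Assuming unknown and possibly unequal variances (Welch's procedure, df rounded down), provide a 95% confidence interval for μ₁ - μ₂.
(-22.07, -13.13)

Difference: x̄₁ - x̄₂ = -17.60
SE = √(s₁²/n₁ + s₂²/n₂) = √(5.4²/39 + 17.0²/67) = 2.2497
df = 86.36 → 86 (Welch–Satterthwaite, rounded down)
t* = 1.988

CI: -17.60 ± 1.988 · 2.2497 = -17.60 ± 4.47 = (-22.07, -13.13)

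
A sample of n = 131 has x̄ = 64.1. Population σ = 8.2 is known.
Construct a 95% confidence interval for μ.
(62.70, 65.50)

z-interval (σ known):
z* = 1.960 for 95% confidence

Margin of error = z* · σ/√n = 1.960 · 8.2/√131 = 1.40

CI: (64.1 - 1.40, 64.1 + 1.40) = (62.70, 65.50)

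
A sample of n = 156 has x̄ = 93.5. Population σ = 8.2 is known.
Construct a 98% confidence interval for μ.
(91.97, 95.03)

z-interval (σ known):
z* = 2.326 for 98% confidence

Margin of error = z* · σ/√n = 2.326 · 8.2/√156 = 1.53

CI: (93.5 - 1.53, 93.5 + 1.53) = (91.97, 95.03)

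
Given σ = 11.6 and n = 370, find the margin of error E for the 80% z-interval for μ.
Margin of error = 0.77

Margin of error = z* · σ/√n
= 1.282 · 11.6/√370
= 1.282 · 11.6/19.2354
= 0.77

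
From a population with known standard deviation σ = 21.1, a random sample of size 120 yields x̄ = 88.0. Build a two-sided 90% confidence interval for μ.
(84.83, 91.17)

z-interval (σ known):
z* = 1.645 for 90% confidence

Margin of error = z* · σ/√n = 1.645 · 21.1/√120 = 3.17

CI: (88.0 - 3.17, 88.0 + 3.17) = (84.83, 91.17)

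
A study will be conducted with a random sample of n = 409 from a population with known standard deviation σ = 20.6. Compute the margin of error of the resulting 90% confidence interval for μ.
Margin of error = 1.68

Margin of error = z* · σ/√n
= 1.645 · 20.6/√409
= 1.645 · 20.6/20.2237
= 1.68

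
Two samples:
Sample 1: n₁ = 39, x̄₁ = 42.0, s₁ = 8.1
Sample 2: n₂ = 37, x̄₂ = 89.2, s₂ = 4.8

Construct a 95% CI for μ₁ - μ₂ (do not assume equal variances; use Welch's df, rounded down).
(-50.23, -44.17)

Difference: x̄₁ - x̄₂ = -47.20
SE = √(s₁²/n₁ + s₂²/n₂) = √(8.1²/39 + 4.8²/37) = 1.5182
df = 62.32 → 62 (Welch–Satterthwaite, rounded down)
t* = 1.999

CI: -47.20 ± 1.999 · 1.5182 = -47.20 ± 3.03 = (-50.23, -44.17)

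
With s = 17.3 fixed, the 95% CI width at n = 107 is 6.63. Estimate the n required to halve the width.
n ≈ 428

CI width ∝ 1/√n
To reduce width by factor 2, need √n to grow by 2 → need 2² = 4 times as many samples.

Current: n = 107, width = 6.63
New: n = 428, width ≈ 3.29

Width reduced by factor of 6.63/3.29 = 2.02.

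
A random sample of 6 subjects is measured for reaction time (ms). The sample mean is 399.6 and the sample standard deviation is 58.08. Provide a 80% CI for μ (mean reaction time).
(364.60, 434.60)

t-interval (σ unknown):
df = n - 1 = 5
t* = 1.476 for 80% confidence

Margin of error = t* · s/√n = 1.476 · 58.08/√6 = 35.00

CI: (364.60, 434.60)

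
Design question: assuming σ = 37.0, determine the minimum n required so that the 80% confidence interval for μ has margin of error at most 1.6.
n ≥ 879

For margin E ≤ 1.6:
n ≥ (z* · σ / E)²
n ≥ (1.282 · 37.0 / 1.6)²
n ≥ 878.90

Minimum n = 879 (rounding up)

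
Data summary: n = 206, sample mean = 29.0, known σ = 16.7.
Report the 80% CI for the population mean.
(27.51, 30.49)

z-interval (σ known):
z* = 1.282 for 80% confidence

Margin of error = z* · σ/√n = 1.282 · 16.7/√206 = 1.49

CI: (29.0 - 1.49, 29.0 + 1.49) = (27.51, 30.49)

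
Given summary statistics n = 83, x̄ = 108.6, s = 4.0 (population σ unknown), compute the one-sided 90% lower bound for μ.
μ ≥ 108.03

Lower bound (one-sided):
t* = 1.292 (one-sided for 90%)
Lower bound = x̄ - t* · s/√n = 108.6 - 1.292 · 4.0/√83 = 108.03

We are 90% confident that μ ≥ 108.03.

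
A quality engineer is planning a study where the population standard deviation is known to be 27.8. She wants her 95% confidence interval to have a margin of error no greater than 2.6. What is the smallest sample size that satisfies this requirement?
n ≥ 440

For margin E ≤ 2.6:
n ≥ (z* · σ / E)²
n ≥ (1.960 · 27.8 / 2.6)²
n ≥ 439.19

Minimum n = 440 (rounding up)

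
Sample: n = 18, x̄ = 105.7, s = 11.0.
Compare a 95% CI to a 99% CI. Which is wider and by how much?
99% CI is wider by 4.09

df = 17
95% CI: t* = 2.110, (100.23, 111.17), width = 2 · t* · s/√n = 10.94
99% CI: t* = 2.898, (98.19, 113.21), width = 2 · t* · s/√n = 15.03

The 99% CI is wider by 15.03 - 10.94 = 4.09.
Higher confidence requires a wider interval.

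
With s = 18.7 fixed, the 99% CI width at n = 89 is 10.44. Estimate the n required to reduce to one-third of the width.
n ≈ 801

CI width ∝ 1/√n
To reduce width by factor 3, need √n to grow by 3 → need 3² = 9 times as many samples.

Current: n = 89, width = 10.44
New: n = 801, width ≈ 3.41

Width reduced by factor of 10.44/3.41 = 3.06.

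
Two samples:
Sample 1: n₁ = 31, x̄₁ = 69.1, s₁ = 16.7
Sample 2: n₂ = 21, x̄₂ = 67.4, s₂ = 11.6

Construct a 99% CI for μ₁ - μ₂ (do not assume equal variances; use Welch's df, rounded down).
(-8.82, 12.22)

Difference: x̄₁ - x̄₂ = 1.70
SE = √(s₁²/n₁ + s₂²/n₂) = √(16.7²/31 + 11.6²/21) = 3.9248
df = 49.95 → 49 (Welch–Satterthwaite, rounded down)
t* = 2.680

CI: 1.70 ± 2.680 · 3.9248 = 1.70 ± 10.52 = (-8.82, 12.22)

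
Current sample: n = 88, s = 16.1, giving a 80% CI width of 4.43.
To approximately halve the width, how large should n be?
n ≈ 352

CI width ∝ 1/√n
To reduce width by factor 2, need √n to grow by 2 → need 2² = 4 times as many samples.

Current: n = 88, width = 4.43
New: n = 352, width ≈ 2.20

Width reduced by factor of 4.43/2.20 = 2.01.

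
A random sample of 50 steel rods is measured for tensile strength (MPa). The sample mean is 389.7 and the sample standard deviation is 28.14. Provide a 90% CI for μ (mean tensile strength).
(383.03, 396.37)

t-interval (σ unknown):
df = n - 1 = 49
t* = 1.677 for 90% confidence

Margin of error = t* · s/√n = 1.677 · 28.14/√50 = 6.67

CI: (383.03, 396.37)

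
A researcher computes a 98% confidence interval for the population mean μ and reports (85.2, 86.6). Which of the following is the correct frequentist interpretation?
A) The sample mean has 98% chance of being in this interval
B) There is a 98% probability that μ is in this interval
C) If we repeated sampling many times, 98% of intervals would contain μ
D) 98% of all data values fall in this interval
C

A) Wrong — x̄ is observed and sits in the interval by construction.
B) Wrong — μ is fixed; the randomness lives in the interval, not in μ.
C) Correct — this is the frequentist long-run coverage interpretation.
D) Wrong — a CI is about the parameter μ, not individual data values.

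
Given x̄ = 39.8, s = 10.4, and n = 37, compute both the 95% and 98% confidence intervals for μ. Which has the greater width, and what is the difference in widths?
98% CI is wider by 1.39

df = 36
95% CI: t* = 2.028, (36.33, 43.27), width = 2 · t* · s/√n = 6.93
98% CI: t* = 2.434, (35.64, 43.96), width = 2 · t* · s/√n = 8.32

The 98% CI is wider by 8.32 - 6.93 = 1.39.
Higher confidence requires a wider interval.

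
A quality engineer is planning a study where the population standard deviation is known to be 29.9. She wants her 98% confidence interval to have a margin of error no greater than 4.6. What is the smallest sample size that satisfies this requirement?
n ≥ 229

For margin E ≤ 4.6:
n ≥ (z* · σ / E)²
n ≥ (2.326 · 29.9 / 4.6)²
n ≥ 228.58

Minimum n = 229 (rounding up)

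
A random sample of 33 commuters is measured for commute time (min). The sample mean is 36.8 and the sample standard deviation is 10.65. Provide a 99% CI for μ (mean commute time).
(31.72, 41.88)

t-interval (σ unknown):
df = n - 1 = 32
t* = 2.738 for 99% confidence

Margin of error = t* · s/√n = 2.738 · 10.65/√33 = 5.08

CI: (31.72, 41.88)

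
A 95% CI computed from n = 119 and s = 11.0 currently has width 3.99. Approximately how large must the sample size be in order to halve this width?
n ≈ 476

CI width ∝ 1/√n
To reduce width by factor 2, need √n to grow by 2 → need 2² = 4 times as many samples.

Current: n = 119, width = 3.99
New: n = 476, width ≈ 1.98

Width reduced by factor of 3.99/1.98 = 2.02.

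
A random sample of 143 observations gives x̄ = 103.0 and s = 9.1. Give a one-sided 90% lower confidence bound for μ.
μ ≥ 102.02

Lower bound (one-sided):
t* = 1.288 (one-sided for 90%)
Lower bound = x̄ - t* · s/√n = 103.0 - 1.288 · 9.1/√143 = 102.02

We are 90% confident that μ ≥ 102.02.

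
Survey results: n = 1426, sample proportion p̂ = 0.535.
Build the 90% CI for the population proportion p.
(0.513, 0.557)

Proportion CI:
SE = √(p̂(1-p̂)/n) = √(0.535 · 0.465 / 1426) = 0.01321

z* = 1.645
Margin = z* · SE = 1.645 · 0.01321 = 0.0217

CI: 0.535 ± 0.0217 = (0.513, 0.557)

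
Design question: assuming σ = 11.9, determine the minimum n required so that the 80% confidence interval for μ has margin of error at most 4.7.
n ≥ 11

For margin E ≤ 4.7:
n ≥ (z* · σ / E)²
n ≥ (1.282 · 11.9 / 4.7)²
n ≥ 10.54

Minimum n = 11 (rounding up)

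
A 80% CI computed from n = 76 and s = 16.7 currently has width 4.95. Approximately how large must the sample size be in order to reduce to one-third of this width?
n ≈ 684

CI width ∝ 1/√n
To reduce width by factor 3, need √n to grow by 3 → need 3² = 9 times as many samples.

Current: n = 76, width = 4.95
New: n = 684, width ≈ 1.64

Width reduced by factor of 4.95/1.64 = 3.02.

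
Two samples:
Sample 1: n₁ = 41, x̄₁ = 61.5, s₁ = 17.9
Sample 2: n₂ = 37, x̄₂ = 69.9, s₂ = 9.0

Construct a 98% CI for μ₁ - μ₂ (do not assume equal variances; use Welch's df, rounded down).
(-15.96, -0.84)

Difference: x̄₁ - x̄₂ = -8.40
SE = √(s₁²/n₁ + s₂²/n₂) = √(17.9²/41 + 9.0²/37) = 3.1629
df = 60.29 → 60 (Welch–Satterthwaite, rounded down)
t* = 2.390

CI: -8.40 ± 2.390 · 3.1629 = -8.40 ± 7.56 = (-15.96, -0.84)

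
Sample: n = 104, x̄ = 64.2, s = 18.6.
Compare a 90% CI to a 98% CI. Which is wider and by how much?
98% CI is wider by 2.56

df = 103
90% CI: t* = 1.660, (61.17, 67.23), width = 2 · t* · s/√n = 6.06
98% CI: t* = 2.363, (59.89, 68.51), width = 2 · t* · s/√n = 8.62

The 98% CI is wider by 8.62 - 6.06 = 2.56.
Higher confidence requires a wider interval.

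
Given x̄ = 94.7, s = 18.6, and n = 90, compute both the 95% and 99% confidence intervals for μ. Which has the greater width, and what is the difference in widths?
99% CI is wider by 2.53

df = 89
95% CI: t* = 1.987, (90.80, 98.60), width = 2 · t* · s/√n = 7.79
99% CI: t* = 2.632, (89.54, 99.86), width = 2 · t* · s/√n = 10.32

The 99% CI is wider by 10.32 - 7.79 = 2.53.
Higher confidence requires a wider interval.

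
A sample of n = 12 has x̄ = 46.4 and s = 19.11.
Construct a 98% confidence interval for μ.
(31.41, 61.39)

t-interval (σ unknown):
df = n - 1 = 11
t* = 2.718 for 98% confidence

Margin of error = t* · s/√n = 2.718 · 19.11/√12 = 14.99

CI: (31.41, 61.39)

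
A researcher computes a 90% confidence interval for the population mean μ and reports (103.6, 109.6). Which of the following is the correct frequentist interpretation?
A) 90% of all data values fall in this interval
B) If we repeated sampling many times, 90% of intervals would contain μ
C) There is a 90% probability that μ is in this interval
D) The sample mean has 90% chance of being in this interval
B

A) Wrong — a CI is about the parameter μ, not individual data values.
B) Correct — this is the frequentist long-run coverage interpretation.
C) Wrong — μ is fixed; the randomness lives in the interval, not in μ.
D) Wrong — x̄ is observed and sits in the interval by construction.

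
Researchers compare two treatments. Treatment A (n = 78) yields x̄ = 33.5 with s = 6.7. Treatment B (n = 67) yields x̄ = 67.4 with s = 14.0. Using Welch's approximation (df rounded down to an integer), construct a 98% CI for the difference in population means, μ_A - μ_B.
(-38.33, -29.47)

Difference: x̄₁ - x̄₂ = -33.90
SE = √(s₁²/n₁ + s₂²/n₂) = √(6.7²/78 + 14.0²/67) = 1.8711
df = 91.49 → 91 (Welch–Satterthwaite, rounded down)
t* = 2.368

CI: -33.90 ± 2.368 · 1.8711 = -33.90 ± 4.43 = (-38.33, -29.47)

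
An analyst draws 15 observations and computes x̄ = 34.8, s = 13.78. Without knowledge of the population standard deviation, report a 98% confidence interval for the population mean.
(25.46, 44.14)

t-interval (σ unknown):
df = n - 1 = 14
t* = 2.624 for 98% confidence

Margin of error = t* · s/√n = 2.624 · 13.78/√15 = 9.34

CI: (25.46, 44.14)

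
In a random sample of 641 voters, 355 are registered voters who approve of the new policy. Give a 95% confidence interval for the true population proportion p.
(0.515, 0.592)

Proportion CI:
p̂ = 355/641 = 0.55382
SE = √(p̂(1-p̂)/n) = √(0.55382 · 0.44618 / 641) = 0.01963

z* = 1.960
Margin = z* · SE = 1.960 · 0.01963 = 0.0385

CI: 0.55382 ± 0.0385 = (0.515, 0.592)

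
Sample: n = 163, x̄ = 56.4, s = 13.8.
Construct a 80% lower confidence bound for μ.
μ ≥ 55.49

Lower bound (one-sided):
t* = 0.844 (one-sided for 80%)
Lower bound = x̄ - t* · s/√n = 56.4 - 0.844 · 13.8/√163 = 55.49

We are 80% confident that μ ≥ 55.49.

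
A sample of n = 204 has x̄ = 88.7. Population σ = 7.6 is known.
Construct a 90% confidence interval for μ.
(87.82, 89.58)

z-interval (σ known):
z* = 1.645 for 90% confidence

Margin of error = z* · σ/√n = 1.645 · 7.6/√204 = 0.88

CI: (88.7 - 0.88, 88.7 + 0.88) = (87.82, 89.58)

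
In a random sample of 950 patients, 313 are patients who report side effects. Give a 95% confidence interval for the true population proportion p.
(0.300, 0.359)

Proportion CI:
p̂ = 313/950 = 0.32947
SE = √(p̂(1-p̂)/n) = √(0.32947 · 0.67053 / 950) = 0.01525

z* = 1.960
Margin = z* · SE = 1.960 · 0.01525 = 0.0299

CI: 0.32947 ± 0.0299 = (0.300, 0.359)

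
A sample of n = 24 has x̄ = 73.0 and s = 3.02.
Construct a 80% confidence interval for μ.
(72.19, 73.81)

t-interval (σ unknown):
df = n - 1 = 23
t* = 1.319 for 80% confidence

Margin of error = t* · s/√n = 1.319 · 3.02/√24 = 0.81

CI: (72.19, 73.81)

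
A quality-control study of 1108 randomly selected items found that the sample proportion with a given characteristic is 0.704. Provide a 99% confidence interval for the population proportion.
(0.669, 0.739)

Proportion CI:
SE = √(p̂(1-p̂)/n) = √(0.704 · 0.296 / 1108) = 0.01371

z* = 2.576
Margin = z* · SE = 2.576 · 0.01371 = 0.0353

CI: 0.704 ± 0.0353 = (0.669, 0.739)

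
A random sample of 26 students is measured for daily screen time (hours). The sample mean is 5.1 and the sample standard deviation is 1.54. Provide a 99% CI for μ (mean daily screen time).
(4.26, 5.94)

t-interval (σ unknown):
df = n - 1 = 25
t* = 2.787 for 99% confidence

Margin of error = t* · s/√n = 2.787 · 1.54/√26 = 0.84

CI: (4.26, 5.94)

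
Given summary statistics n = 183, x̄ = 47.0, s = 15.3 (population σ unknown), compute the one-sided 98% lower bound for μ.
μ ≥ 44.66

Lower bound (one-sided):
t* = 2.069 (one-sided for 98%)
Lower bound = x̄ - t* · s/√n = 47.0 - 2.069 · 15.3/√183 = 44.66

We are 98% confident that μ ≥ 44.66.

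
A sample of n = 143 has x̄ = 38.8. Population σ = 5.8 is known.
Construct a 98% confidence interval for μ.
(37.67, 39.93)

z-interval (σ known):
z* = 2.326 for 98% confidence

Margin of error = z* · σ/√n = 2.326 · 5.8/√143 = 1.13

CI: (38.8 - 1.13, 38.8 + 1.13) = (37.67, 39.93)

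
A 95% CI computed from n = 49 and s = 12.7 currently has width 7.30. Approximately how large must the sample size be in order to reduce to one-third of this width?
n ≈ 441

CI width ∝ 1/√n
To reduce width by factor 3, need √n to grow by 3 → need 3² = 9 times as many samples.

Current: n = 49, width = 7.30
New: n = 441, width ≈ 2.38

Width reduced by factor of 7.30/2.38 = 3.07.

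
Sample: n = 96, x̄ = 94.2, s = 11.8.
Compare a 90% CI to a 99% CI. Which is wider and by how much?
99% CI is wider by 2.33

df = 95
90% CI: t* = 1.661, (92.20, 96.20), width = 2 · t* · s/√n = 4.00
99% CI: t* = 2.629, (91.03, 97.37), width = 2 · t* · s/√n = 6.33

The 99% CI is wider by 6.33 - 4.00 = 2.33.
Higher confidence requires a wider interval.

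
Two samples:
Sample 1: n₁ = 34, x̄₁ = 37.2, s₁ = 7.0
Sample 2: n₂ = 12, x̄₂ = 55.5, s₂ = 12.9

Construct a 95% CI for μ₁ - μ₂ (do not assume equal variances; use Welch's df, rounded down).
(-26.75, -9.85)

Difference: x̄₁ - x̄₂ = -18.30
SE = √(s₁²/n₁ + s₂²/n₂) = √(7.0²/34 + 12.9²/12) = 3.9126
df = 13.36 → 13 (Welch–Satterthwaite, rounded down)
t* = 2.160

CI: -18.30 ± 2.160 · 3.9126 = -18.30 ± 8.45 = (-26.75, -9.85)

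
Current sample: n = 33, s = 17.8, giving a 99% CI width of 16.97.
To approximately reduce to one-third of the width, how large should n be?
n ≈ 297

CI width ∝ 1/√n
To reduce width by factor 3, need √n to grow by 3 → need 3² = 9 times as many samples.

Current: n = 33, width = 16.97
New: n = 297, width ≈ 5.36

Width reduced by factor of 16.97/5.36 = 3.17.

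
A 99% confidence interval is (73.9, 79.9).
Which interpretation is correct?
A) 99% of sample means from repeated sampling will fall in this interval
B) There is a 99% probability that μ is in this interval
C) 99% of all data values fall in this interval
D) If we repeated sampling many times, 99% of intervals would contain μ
D

A) Wrong — coverage applies to intervals containing μ, not to future x̄ values.
B) Wrong — μ is fixed; the randomness lives in the interval, not in μ.
C) Wrong — a CI is about the parameter μ, not individual data values.
D) Correct — this is the frequentist long-run coverage interpretation.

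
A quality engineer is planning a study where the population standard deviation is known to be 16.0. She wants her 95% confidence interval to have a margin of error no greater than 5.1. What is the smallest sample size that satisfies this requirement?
n ≥ 38

For margin E ≤ 5.1:
n ≥ (z* · σ / E)²
n ≥ (1.960 · 16.0 / 5.1)²
n ≥ 37.81

Minimum n = 38 (rounding up)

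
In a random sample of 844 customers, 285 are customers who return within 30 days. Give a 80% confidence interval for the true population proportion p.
(0.317, 0.359)

Proportion CI:
p̂ = 285/844 = 0.33768
SE = √(p̂(1-p̂)/n) = √(0.33768 · 0.66232 / 844) = 0.01628

z* = 1.282
Margin = z* · SE = 1.282 · 0.01628 = 0.0209

CI: 0.33768 ± 0.0209 = (0.317, 0.359)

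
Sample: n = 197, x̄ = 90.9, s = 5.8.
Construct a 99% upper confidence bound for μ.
μ ≤ 91.87

Upper bound (one-sided):
t* = 2.346 (one-sided for 99%)
Upper bound = x̄ + t* · s/√n = 90.9 + 2.346 · 5.8/√197 = 91.87

We are 99% confident that μ ≤ 91.87.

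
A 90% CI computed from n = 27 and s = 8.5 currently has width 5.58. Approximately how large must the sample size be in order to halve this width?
n ≈ 108

CI width ∝ 1/√n
To reduce width by factor 2, need √n to grow by 2 → need 2² = 4 times as many samples.

Current: n = 27, width = 5.58
New: n = 108, width ≈ 2.71

Width reduced by factor of 5.58/2.71 = 2.06.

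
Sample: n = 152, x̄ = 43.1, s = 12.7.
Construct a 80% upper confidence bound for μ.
μ ≤ 43.97

Upper bound (one-sided):
t* = 0.844 (one-sided for 80%)
Upper bound = x̄ + t* · s/√n = 43.1 + 0.844 · 12.7/√152 = 43.97

We are 80% confident that μ ≤ 43.97.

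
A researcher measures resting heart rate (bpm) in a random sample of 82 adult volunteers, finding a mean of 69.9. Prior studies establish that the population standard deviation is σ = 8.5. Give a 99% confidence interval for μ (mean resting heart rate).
(67.48, 72.32)

z-interval (σ known):
z* = 2.576 for 99% confidence

Margin of error = z* · σ/√n = 2.576 · 8.5/√82 = 2.42

CI: (69.9 - 2.42, 69.9 + 2.42) = (67.48, 72.32)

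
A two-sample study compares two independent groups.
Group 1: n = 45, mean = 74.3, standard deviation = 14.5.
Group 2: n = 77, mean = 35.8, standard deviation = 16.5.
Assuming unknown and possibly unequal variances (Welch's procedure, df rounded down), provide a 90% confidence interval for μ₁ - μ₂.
(33.74, 43.26)

Difference: x̄₁ - x̄₂ = 38.50
SE = √(s₁²/n₁ + s₂²/n₂) = √(14.5²/45 + 16.5²/77) = 2.8649
df = 101.98 → 101 (Welch–Satterthwaite, rounded down)
t* = 1.660

CI: 38.50 ± 1.660 · 2.8649 = 38.50 ± 4.76 = (33.74, 43.26)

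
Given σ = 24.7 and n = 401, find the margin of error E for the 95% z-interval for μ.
Margin of error = 2.42

Margin of error = z* · σ/√n
= 1.960 · 24.7/√401
= 1.960 · 24.7/20.0250
= 2.42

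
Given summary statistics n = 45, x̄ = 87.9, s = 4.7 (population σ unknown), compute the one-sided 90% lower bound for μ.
μ ≥ 86.99

Lower bound (one-sided):
t* = 1.301 (one-sided for 90%)
Lower bound = x̄ - t* · s/√n = 87.9 - 1.301 · 4.7/√45 = 86.99

We are 90% confident that μ ≥ 86.99.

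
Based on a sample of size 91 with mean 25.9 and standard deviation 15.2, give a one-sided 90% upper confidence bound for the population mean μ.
μ ≤ 27.96

Upper bound (one-sided):
t* = 1.291 (one-sided for 90%)
Upper bound = x̄ + t* · s/√n = 25.9 + 1.291 · 15.2/√91 = 27.96

We are 90% confident that μ ≤ 27.96.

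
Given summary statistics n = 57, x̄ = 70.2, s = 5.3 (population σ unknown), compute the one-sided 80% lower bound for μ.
μ ≥ 69.60

Lower bound (one-sided):
t* = 0.848 (one-sided for 80%)
Lower bound = x̄ - t* · s/√n = 70.2 - 0.848 · 5.3/√57 = 69.60

We are 80% confident that μ ≥ 69.60.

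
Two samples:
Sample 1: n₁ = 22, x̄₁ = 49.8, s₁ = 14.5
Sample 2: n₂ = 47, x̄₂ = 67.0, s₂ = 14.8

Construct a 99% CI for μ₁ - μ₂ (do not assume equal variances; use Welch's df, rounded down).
(-27.38, -7.02)

Difference: x̄₁ - x̄₂ = -17.20
SE = √(s₁²/n₁ + s₂²/n₂) = √(14.5²/22 + 14.8²/47) = 3.7706
df = 41.92 → 41 (Welch–Satterthwaite, rounded down)
t* = 2.701

CI: -17.20 ± 2.701 · 3.7706 = -17.20 ± 10.18 = (-27.38, -7.02)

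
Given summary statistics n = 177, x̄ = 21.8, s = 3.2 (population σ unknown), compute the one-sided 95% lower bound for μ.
μ ≥ 21.40

Lower bound (one-sided):
t* = 1.654 (one-sided for 95%)
Lower bound = x̄ - t* · s/√n = 21.8 - 1.654 · 3.2/√177 = 21.40

We are 95% confident that μ ≥ 21.40.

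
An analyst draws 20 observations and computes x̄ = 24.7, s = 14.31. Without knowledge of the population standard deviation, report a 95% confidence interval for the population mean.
(18.00, 31.40)

t-interval (σ unknown):
df = n - 1 = 19
t* = 2.093 for 95% confidence

Margin of error = t* · s/√n = 2.093 · 14.31/√20 = 6.70

CI: (18.00, 31.40)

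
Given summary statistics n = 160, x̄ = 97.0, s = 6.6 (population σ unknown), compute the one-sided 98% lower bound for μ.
μ ≥ 95.92

Lower bound (one-sided):
t* = 2.071 (one-sided for 98%)
Lower bound = x̄ - t* · s/√n = 97.0 - 2.071 · 6.6/√160 = 95.92

We are 98% confident that μ ≥ 95.92.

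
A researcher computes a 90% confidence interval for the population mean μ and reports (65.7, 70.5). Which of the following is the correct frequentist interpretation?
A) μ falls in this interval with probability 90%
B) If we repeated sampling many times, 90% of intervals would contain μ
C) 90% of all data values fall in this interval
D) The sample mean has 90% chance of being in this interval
B

A) Wrong — μ is fixed; the randomness lives in the interval, not in μ.
B) Correct — this is the frequentist long-run coverage interpretation.
C) Wrong — a CI is about the parameter μ, not individual data values.
D) Wrong — x̄ is observed and sits in the interval by construction.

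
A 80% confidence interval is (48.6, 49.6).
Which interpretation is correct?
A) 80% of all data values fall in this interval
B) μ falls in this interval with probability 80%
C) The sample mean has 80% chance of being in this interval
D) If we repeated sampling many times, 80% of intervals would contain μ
D

A) Wrong — a CI is about the parameter μ, not individual data values.
B) Wrong — μ is fixed; the randomness lives in the interval, not in μ.
C) Wrong — x̄ is observed and sits in the interval by construction.
D) Correct — this is the frequentist long-run coverage interpretation.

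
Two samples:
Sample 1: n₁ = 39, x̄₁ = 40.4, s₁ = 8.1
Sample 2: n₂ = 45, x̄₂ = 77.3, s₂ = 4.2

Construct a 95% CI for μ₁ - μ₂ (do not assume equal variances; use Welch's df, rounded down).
(-39.79, -34.01)

Difference: x̄₁ - x̄₂ = -36.90
SE = √(s₁²/n₁ + s₂²/n₂) = √(8.1²/39 + 4.2²/45) = 1.4402
df = 55.18 → 55 (Welch–Satterthwaite, rounded down)
t* = 2.004

CI: -36.90 ± 2.004 · 1.4402 = -36.90 ± 2.89 = (-39.79, -34.01)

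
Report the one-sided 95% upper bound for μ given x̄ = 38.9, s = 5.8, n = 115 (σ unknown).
μ ≤ 39.80

Upper bound (one-sided):
t* = 1.658 (one-sided for 95%)
Upper bound = x̄ + t* · s/√n = 38.9 + 1.658 · 5.8/√115 = 39.80

We are 95% confident that μ ≤ 39.80.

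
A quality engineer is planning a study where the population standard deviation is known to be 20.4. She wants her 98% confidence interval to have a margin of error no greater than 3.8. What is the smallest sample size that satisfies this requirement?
n ≥ 156

For margin E ≤ 3.8:
n ≥ (z* · σ / E)²
n ≥ (2.326 · 20.4 / 3.8)²
n ≥ 155.92

Minimum n = 156 (rounding up)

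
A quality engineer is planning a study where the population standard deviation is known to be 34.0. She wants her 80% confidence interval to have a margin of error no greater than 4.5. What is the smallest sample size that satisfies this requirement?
n ≥ 94

For margin E ≤ 4.5:
n ≥ (z* · σ / E)²
n ≥ (1.282 · 34.0 / 4.5)²
n ≥ 93.82

Minimum n = 94 (rounding up)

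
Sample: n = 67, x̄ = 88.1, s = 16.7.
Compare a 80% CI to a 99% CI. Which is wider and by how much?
99% CI is wider by 5.54

df = 66
80% CI: t* = 1.295, (85.46, 90.74), width = 2 · t* · s/√n = 5.28
99% CI: t* = 2.652, (82.69, 93.51), width = 2 · t* · s/√n = 10.82

The 99% CI is wider by 10.82 - 5.28 = 5.54.
Higher confidence requires a wider interval.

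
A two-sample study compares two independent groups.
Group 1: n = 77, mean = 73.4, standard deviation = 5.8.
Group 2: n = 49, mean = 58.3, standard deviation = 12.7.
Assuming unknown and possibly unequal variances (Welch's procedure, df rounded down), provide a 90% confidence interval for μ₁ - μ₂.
(11.87, 18.33)

Difference: x̄₁ - x̄₂ = 15.10
SE = √(s₁²/n₁ + s₂²/n₂) = √(5.8²/77 + 12.7²/49) = 1.9309
df = 60.91 → 60 (Welch–Satterthwaite, rounded down)
t* = 1.671

CI: 15.10 ± 1.671 · 1.9309 = 15.10 ± 3.23 = (11.87, 18.33)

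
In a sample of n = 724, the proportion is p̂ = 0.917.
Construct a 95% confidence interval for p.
(0.897, 0.937)

Proportion CI:
SE = √(p̂(1-p̂)/n) = √(0.917 · 0.083 / 724) = 0.01025

z* = 1.960
Margin = z* · SE = 1.960 · 0.01025 = 0.0201

CI: 0.917 ± 0.0201 = (0.897, 0.937)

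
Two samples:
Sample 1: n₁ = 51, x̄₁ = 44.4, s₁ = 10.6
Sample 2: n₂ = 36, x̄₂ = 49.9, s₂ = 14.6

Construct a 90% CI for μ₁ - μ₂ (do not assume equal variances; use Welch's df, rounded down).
(-10.26, -0.74)

Difference: x̄₁ - x̄₂ = -5.50
SE = √(s₁²/n₁ + s₂²/n₂) = √(10.6²/51 + 14.6²/36) = 2.8503
df = 60.07 → 60 (Welch–Satterthwaite, rounded down)
t* = 1.671

CI: -5.50 ± 1.671 · 2.8503 = -5.50 ± 4.76 = (-10.26, -0.74)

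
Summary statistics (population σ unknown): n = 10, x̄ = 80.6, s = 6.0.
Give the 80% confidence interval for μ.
(77.98, 83.22)

t-interval (σ unknown):
df = n - 1 = 9
t* = 1.383 for 80% confidence

Margin of error = t* · s/√n = 1.383 · 6.0/√10 = 2.62

CI: (77.98, 83.22)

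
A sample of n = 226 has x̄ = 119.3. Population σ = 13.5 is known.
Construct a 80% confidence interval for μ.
(118.15, 120.45)

z-interval (σ known):
z* = 1.282 for 80% confidence

Margin of error = z* · σ/√n = 1.282 · 13.5/√226 = 1.15

CI: (119.3 - 1.15, 119.3 + 1.15) = (118.15, 120.45)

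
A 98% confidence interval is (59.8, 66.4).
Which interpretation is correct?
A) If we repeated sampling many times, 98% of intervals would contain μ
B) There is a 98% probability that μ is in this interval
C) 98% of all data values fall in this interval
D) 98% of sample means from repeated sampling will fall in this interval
A

A) Correct — this is the frequentist long-run coverage interpretation.
B) Wrong — μ is fixed; the randomness lives in the interval, not in μ.
C) Wrong — a CI is about the parameter μ, not individual data values.
D) Wrong — coverage applies to intervals containing μ, not to future x̄ values.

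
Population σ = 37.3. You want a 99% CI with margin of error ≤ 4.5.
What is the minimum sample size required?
n ≥ 456

For margin E ≤ 4.5:
n ≥ (z* · σ / E)²
n ≥ (2.576 · 37.3 / 4.5)²
n ≥ 455.92

Minimum n = 456 (rounding up)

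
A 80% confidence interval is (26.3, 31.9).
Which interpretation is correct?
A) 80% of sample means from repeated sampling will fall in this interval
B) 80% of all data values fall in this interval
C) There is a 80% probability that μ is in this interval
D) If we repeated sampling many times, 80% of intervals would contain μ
D

A) Wrong — coverage applies to intervals containing μ, not to future x̄ values.
B) Wrong — a CI is about the parameter μ, not individual data values.
C) Wrong — μ is fixed; the randomness lives in the interval, not in μ.
D) Correct — this is the frequentist long-run coverage interpretation.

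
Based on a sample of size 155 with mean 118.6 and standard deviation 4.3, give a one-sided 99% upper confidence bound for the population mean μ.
μ ≤ 119.41

Upper bound (one-sided):
t* = 2.351 (one-sided for 99%)
Upper bound = x̄ + t* · s/√n = 118.6 + 2.351 · 4.3/√155 = 119.41

We are 99% confident that μ ≤ 119.41.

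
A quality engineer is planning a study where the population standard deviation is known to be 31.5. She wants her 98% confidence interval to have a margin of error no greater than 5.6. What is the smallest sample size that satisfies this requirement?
n ≥ 172

For margin E ≤ 5.6:
n ≥ (z* · σ / E)²
n ≥ (2.326 · 31.5 / 5.6)²
n ≥ 171.18

Minimum n = 172 (rounding up)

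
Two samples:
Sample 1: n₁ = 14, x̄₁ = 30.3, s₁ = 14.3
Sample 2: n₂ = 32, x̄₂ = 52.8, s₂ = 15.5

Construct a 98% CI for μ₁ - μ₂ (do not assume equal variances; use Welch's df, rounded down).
(-34.16, -10.84)

Difference: x̄₁ - x̄₂ = -22.50
SE = √(s₁²/n₁ + s₂²/n₂) = √(14.3²/14 + 15.5²/32) = 4.7026
df = 26.83 → 26 (Welch–Satterthwaite, rounded down)
t* = 2.479

CI: -22.50 ± 2.479 · 4.7026 = -22.50 ± 11.66 = (-34.16, -10.84)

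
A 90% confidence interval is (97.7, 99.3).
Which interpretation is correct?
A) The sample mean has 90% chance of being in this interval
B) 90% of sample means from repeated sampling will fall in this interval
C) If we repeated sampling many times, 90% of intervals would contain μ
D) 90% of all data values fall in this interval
C

A) Wrong — x̄ is observed and sits in the interval by construction.
B) Wrong — coverage applies to intervals containing μ, not to future x̄ values.
C) Correct — this is the frequentist long-run coverage interpretation.
D) Wrong — a CI is about the parameter μ, not individual data values.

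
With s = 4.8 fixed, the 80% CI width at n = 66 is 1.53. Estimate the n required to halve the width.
n ≈ 264

CI width ∝ 1/√n
To reduce width by factor 2, need √n to grow by 2 → need 2² = 4 times as many samples.

Current: n = 66, width = 1.53
New: n = 264, width ≈ 0.76

Width reduced by factor of 1.53/0.76 = 2.01.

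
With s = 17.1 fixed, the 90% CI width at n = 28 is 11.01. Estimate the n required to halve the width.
n ≈ 112

CI width ∝ 1/√n
To reduce width by factor 2, need √n to grow by 2 → need 2² = 4 times as many samples.

Current: n = 28, width = 11.01
New: n = 112, width ≈ 5.36

Width reduced by factor of 11.01/5.36 = 2.05.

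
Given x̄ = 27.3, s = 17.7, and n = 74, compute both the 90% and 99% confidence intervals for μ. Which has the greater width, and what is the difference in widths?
99% CI is wider by 4.02

df = 73
90% CI: t* = 1.666, (23.87, 30.73), width = 2 · t* · s/√n = 6.86
99% CI: t* = 2.645, (21.86, 32.74), width = 2 · t* · s/√n = 10.88

The 99% CI is wider by 10.88 - 6.86 = 4.02.
Higher confidence requires a wider interval.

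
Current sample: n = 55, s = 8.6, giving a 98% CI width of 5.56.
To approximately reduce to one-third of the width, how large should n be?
n ≈ 495

CI width ∝ 1/√n
To reduce width by factor 3, need √n to grow by 3 → need 3² = 9 times as many samples.

Current: n = 55, width = 5.56
New: n = 495, width ≈ 1.80

Width reduced by factor of 5.56/1.80 = 3.09.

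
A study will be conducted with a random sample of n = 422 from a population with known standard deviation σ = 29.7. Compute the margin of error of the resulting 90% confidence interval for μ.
Margin of error = 2.38

Margin of error = z* · σ/√n
= 1.645 · 29.7/√422
= 1.645 · 29.7/20.5426
= 2.38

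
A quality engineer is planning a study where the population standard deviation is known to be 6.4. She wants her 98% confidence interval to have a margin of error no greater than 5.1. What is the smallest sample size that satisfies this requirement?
n ≥ 9

For margin E ≤ 5.1:
n ≥ (z* · σ / E)²
n ≥ (2.326 · 6.4 / 5.1)²
n ≥ 8.52

Minimum n = 9 (rounding up)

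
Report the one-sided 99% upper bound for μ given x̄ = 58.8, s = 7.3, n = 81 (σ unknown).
μ ≤ 60.73

Upper bound (one-sided):
t* = 2.374 (one-sided for 99%)
Upper bound = x̄ + t* · s/√n = 58.8 + 2.374 · 7.3/√81 = 60.73

We are 99% confident that μ ≤ 60.73.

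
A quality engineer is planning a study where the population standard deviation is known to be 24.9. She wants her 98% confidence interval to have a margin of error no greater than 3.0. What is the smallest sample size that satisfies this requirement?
n ≥ 373

For margin E ≤ 3.0:
n ≥ (z* · σ / E)²
n ≥ (2.326 · 24.9 / 3.0)²
n ≥ 372.71

Minimum n = 373 (rounding up)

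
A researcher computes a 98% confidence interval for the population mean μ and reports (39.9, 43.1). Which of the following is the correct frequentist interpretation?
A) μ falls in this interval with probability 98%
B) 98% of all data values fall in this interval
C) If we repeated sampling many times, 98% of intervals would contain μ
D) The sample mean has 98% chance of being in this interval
C

A) Wrong — μ is fixed; the randomness lives in the interval, not in μ.
B) Wrong — a CI is about the parameter μ, not individual data values.
C) Correct — this is the frequentist long-run coverage interpretation.
D) Wrong — x̄ is observed and sits in the interval by construction.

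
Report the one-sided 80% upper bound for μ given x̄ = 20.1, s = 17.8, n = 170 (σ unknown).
μ ≤ 21.25

Upper bound (one-sided):
t* = 0.844 (one-sided for 80%)
Upper bound = x̄ + t* · s/√n = 20.1 + 0.844 · 17.8/√170 = 21.25

We are 80% confident that μ ≤ 21.25.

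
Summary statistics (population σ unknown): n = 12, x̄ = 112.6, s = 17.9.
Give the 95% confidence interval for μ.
(101.23, 123.97)

t-interval (σ unknown):
df = n - 1 = 11
t* = 2.201 for 95% confidence

Margin of error = t* · s/√n = 2.201 · 17.9/√12 = 11.37

CI: (101.23, 123.97)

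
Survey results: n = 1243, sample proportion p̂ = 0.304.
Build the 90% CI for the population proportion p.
(0.283, 0.325)

Proportion CI:
SE = √(p̂(1-p̂)/n) = √(0.304 · 0.696 / 1243) = 0.01305

z* = 1.645
Margin = z* · SE = 1.645 · 0.01305 = 0.0215

CI: 0.304 ± 0.0215 = (0.283, 0.325)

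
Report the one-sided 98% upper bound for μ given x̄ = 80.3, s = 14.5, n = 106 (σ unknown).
μ ≤ 83.23

Upper bound (one-sided):
t* = 2.080 (one-sided for 98%)
Upper bound = x̄ + t* · s/√n = 80.3 + 2.080 · 14.5/√106 = 83.23

We are 98% confident that μ ≤ 83.23.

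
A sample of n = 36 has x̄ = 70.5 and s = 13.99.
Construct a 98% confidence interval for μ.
(64.82, 76.18)

t-interval (σ unknown):
df = n - 1 = 35
t* = 2.438 for 98% confidence

Margin of error = t* · s/√n = 2.438 · 13.99/√36 = 5.68

CI: (64.82, 76.18)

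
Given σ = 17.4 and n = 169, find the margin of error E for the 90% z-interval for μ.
Margin of error = 2.20

Margin of error = z* · σ/√n
= 1.645 · 17.4/√169
= 1.645 · 17.4/13.0000
= 2.20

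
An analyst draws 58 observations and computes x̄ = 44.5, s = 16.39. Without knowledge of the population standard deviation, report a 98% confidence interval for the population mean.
(39.35, 49.65)

t-interval (σ unknown):
df = n - 1 = 57
t* = 2.394 for 98% confidence

Margin of error = t* · s/√n = 2.394 · 16.39/√58 = 5.15

CI: (39.35, 49.65)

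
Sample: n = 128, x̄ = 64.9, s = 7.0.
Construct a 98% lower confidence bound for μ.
μ ≥ 63.62

Lower bound (one-sided):
t* = 2.075 (one-sided for 98%)
Lower bound = x̄ - t* · s/√n = 64.9 - 2.075 · 7.0/√128 = 63.62

We are 98% confident that μ ≥ 63.62.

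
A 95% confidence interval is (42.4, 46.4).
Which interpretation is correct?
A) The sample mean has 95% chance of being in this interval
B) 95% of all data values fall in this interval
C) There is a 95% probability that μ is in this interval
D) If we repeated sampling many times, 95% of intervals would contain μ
D

A) Wrong — x̄ is observed and sits in the interval by construction.
B) Wrong — a CI is about the parameter μ, not individual data values.
C) Wrong — μ is fixed; the randomness lives in the interval, not in μ.
D) Correct — this is the frequentist long-run coverage interpretation.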